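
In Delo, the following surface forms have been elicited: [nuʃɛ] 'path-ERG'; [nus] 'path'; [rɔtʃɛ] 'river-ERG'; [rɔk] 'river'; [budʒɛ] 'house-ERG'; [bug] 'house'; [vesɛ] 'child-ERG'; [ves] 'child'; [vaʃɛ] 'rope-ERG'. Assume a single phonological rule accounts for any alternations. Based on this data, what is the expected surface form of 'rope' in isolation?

[vas]

The stem for 'path' ends in [ʃ] in [nuʃɛ] but [s] in [nus].
Compare 'child', with invariant [s] in [vesɛ] and [ves]: an analysis with underlying /s/ and a rule producing [ʃ] before the ERG suffix would wrongly predict alternation here too.
So /ʃ/ is underlying, and a rule of depalatalization — palato-alveolar /tʃ/, /dʒ/ and /ʃ/ become [k], [g] and [s] when no front vowel follows — gives [s].
The one attested form of 'rope', [vaʃɛ], shows underlying /vaʃ/. Applying the same rule when no front vowel follows gives [vas].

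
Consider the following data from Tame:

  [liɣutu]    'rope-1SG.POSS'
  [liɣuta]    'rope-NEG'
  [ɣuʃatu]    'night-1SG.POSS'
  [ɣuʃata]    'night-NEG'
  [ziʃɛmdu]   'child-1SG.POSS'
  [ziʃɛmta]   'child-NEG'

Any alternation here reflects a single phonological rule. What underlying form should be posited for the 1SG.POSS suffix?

The 1SG.POSS morpheme has two allomorphs, [-du] and [-tu].
By contrast the NEG suffix keeps its initial [t] throughout — that segment must be underlying.
So the underlying form is /-du/, and voiced stops become voiceless after a vowel.

/-du/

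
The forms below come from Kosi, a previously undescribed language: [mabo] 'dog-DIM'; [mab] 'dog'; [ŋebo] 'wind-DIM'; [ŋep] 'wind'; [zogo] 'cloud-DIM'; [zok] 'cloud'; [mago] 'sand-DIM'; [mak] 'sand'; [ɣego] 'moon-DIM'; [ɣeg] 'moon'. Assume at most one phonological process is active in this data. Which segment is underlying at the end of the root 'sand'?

'sand' shows [g] ~ [k] at the end of the stem ([mago] vs [mak]).
Compare 'moon', with invariant [g] in [ɣego] and [ɣeg]: an analysis with underlying /g/ and a rule producing [k] in isolation would wrongly predict alternation here too.
The alternation reflects intervocalic voicing: voiceless stops become voiced between vowels. /k/ is underlying.

/k/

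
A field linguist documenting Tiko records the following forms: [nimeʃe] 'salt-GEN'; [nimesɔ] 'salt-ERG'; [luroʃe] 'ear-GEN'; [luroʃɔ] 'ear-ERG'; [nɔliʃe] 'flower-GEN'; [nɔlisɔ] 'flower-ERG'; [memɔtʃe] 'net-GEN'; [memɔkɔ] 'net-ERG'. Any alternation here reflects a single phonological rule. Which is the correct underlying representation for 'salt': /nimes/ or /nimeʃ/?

/nimes/

'salt' shows [ʃ] ~ [s] at the end of the stem ([nimeʃe] vs [nimesɔ]).
But 'ear' keeps [ʃ] in both environments ([luroʃe], [luroʃɔ]), so there is no rule changing /ʃ/ to [s] before the ERG suffix.
The underlying segment must be /s/; /k/ and /s/ become palato-alveolar [tʃ] and [ʃ] before a front vowel, yielding [ʃ] there.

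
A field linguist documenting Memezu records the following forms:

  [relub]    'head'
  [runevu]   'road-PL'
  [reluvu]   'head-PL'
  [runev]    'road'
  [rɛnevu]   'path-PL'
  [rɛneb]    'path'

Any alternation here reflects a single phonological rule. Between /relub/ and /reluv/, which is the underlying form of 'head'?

The stem for 'head' ends in [b] in [relub] but [v] in [reluvu].
But 'road' keeps [v] in both environments ([runev], [runevu]), so there is no rule changing /v/ to [b] in isolation.
So /b/ is underlying, and a rule of intervocalic spirantization — voiced stops become fricatives between vowels — gives [v].

/relub/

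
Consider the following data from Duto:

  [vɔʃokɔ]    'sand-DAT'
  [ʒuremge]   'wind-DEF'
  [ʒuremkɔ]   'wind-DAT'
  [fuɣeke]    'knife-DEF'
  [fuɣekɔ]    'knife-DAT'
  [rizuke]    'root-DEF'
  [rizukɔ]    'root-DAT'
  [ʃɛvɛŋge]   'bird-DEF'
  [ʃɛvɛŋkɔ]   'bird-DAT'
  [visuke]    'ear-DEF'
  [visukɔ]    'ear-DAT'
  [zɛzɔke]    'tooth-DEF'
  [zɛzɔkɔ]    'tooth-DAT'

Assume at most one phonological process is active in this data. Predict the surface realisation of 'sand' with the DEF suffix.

[vɔʃoke]

The DEF morpheme has two allomorphs, [-ge] and [-ke].
By contrast the DAT suffix keeps its initial [k] throughout — that segment must be underlying.
The DEF suffix is therefore /-ge/ underlyingly, with post-vocalic devoicing: voiced stops become voiceless after a vowel.
After 'sand', which ends in a vowel, the suffix surfaces as [-ke], giving [vɔʃoke].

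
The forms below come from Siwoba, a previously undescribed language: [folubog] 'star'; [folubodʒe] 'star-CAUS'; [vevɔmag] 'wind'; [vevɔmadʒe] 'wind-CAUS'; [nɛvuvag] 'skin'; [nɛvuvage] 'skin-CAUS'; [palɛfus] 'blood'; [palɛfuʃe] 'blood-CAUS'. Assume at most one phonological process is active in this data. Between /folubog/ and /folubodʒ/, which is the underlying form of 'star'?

/folubodʒ/

The stem for 'star' ends in [g] in [folubog] but [dʒ] in [folubodʒe].
The stem 'skin' ([nɛvuvag], [nɛvuvage]) shows [g] unchanged in both environments, so [g] cannot be basic with [dʒ] derived before the CAUS suffix.
Therefore /dʒ/ is basic and [g] is derived by depalatalization (palato-alveolar /dʒ/ and /ʃ/ become [g] and [s] when no front vowel follows).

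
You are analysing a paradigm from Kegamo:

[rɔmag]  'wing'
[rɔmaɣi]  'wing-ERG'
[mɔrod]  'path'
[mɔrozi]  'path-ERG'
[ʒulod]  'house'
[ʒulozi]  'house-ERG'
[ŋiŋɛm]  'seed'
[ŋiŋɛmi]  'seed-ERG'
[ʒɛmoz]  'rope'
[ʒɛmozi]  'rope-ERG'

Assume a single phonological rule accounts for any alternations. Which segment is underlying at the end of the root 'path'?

The root 'path' surfaces as [mɔrod] and [mɔrozi], with a stem-final [d] ~ [z] alternation.
But 'rope' keeps [z] in both environments ([ʒɛmoz], [ʒɛmozi]), so there is no rule changing /z/ to [d] in isolation.
So /d/ is underlying, and a rule of intervocalic spirantization — voiced stops become fricatives between vowels — gives [z].

/d/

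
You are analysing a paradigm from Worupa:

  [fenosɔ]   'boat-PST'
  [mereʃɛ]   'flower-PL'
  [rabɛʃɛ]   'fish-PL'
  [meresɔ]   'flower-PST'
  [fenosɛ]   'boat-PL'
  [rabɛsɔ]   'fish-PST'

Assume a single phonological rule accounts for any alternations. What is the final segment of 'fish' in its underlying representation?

The stem for 'fish' ends in [ʃ] in [rabɛʃɛ] but [s] in [rabɛsɔ].
But 'boat' keeps [s] in both environments ([fenosɛ], [fenosɔ]), so there is no rule changing /s/ to [ʃ] before the PL suffix.
The underlying segment must be /ʃ/; palato-alveolar /ʃ/ becomes [s] when no front vowel follows, yielding [s] there.

/ʃ/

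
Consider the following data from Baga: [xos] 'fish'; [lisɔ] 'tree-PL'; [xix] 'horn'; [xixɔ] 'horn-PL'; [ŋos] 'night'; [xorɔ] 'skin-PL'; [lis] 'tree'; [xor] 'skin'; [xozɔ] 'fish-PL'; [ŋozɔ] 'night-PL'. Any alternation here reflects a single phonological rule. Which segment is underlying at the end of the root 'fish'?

/z/

The root 'fish' surfaces as [xozɔ] and [xos], with a stem-final [z] ~ [s] alternation.
If /s/ were underlying and a rule turned it into [z] before the PL suffix, 'tree' would also alternate; but it has [s] in both [lisɔ] and [lis].
The alternation reflects word-final obstruent devoicing: voiced obstruents become voiceless word-finally. /z/ is underlying.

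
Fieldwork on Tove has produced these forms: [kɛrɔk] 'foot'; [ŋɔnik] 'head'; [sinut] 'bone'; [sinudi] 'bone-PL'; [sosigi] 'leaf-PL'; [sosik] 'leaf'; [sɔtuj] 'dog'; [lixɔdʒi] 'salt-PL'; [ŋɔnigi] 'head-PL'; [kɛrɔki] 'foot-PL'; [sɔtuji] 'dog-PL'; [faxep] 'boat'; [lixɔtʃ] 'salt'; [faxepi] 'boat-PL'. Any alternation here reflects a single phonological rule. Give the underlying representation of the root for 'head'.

/ŋɔnig/

The root 'head' surfaces as [ŋɔnik] and [ŋɔnigi], with a stem-final [k] ~ [g] alternation.
But 'foot' keeps [k] in both environments ([kɛrɔk], [kɛrɔki]), so there is no rule changing /k/ to [g] before the PL suffix.
The alternation reflects word-final obstruent devoicing: voiced obstruents become voiceless word-finally. /g/ is underlying.
So 'head' = /ŋɔnig/.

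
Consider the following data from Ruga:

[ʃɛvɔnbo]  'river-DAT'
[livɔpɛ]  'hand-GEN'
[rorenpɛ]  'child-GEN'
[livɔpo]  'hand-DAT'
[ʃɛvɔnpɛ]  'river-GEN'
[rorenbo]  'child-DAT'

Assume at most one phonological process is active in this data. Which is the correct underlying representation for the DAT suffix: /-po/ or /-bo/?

The DAT suffix surfaces as [-bo] and [-po], depending on the final segment of the stem.
The GEN suffix, which begins with [p], is invariant after every stem; so [p] is not altered by any rule here.
The DAT suffix is therefore /-bo/ underlyingly, with post-vocalic devoicing: voiced stops become voiceless after a vowel.

/-bo/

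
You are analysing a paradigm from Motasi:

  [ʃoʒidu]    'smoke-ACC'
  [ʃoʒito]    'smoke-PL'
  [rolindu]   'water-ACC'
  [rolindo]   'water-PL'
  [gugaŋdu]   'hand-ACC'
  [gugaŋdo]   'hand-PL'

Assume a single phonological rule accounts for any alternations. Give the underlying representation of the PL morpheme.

/-to/

The PL morpheme has two allomorphs, [-do] and [-to].
By contrast the ACC suffix keeps its initial [d] throughout — that segment must be underlying.
So the underlying form is /-to/, and voiceless stops become voiced after a nasal.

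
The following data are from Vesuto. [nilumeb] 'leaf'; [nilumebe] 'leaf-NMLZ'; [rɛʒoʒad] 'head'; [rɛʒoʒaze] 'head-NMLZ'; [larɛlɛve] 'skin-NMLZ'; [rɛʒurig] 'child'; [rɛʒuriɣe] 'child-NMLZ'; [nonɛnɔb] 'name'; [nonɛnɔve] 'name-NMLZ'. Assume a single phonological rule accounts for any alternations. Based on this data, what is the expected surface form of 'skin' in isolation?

The stem for 'name' ends in [b] in [nonɛnɔb] but [v] in [nonɛnɔve].
But 'leaf' keeps [b] in both environments ([nilumeb], [nilumebe]), so there is no rule changing /b/ to [v] before the NMLZ suffix.
The alternation reflects word-final hardening: voiced fricatives become stops word-finally. /v/ is underlying.
From [larɛlɛve] the stem 'skin' is /larɛlɛv/; word-finally this yields [larɛlɛb].

[larɛlɛb]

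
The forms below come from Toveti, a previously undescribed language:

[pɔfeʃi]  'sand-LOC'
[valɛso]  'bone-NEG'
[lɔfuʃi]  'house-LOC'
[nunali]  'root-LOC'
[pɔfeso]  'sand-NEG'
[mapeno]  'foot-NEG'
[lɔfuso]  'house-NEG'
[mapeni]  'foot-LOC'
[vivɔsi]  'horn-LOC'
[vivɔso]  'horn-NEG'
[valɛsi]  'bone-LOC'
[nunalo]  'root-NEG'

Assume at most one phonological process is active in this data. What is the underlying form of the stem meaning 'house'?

/lɔfuʃ/

The stem for 'house' ends in [ʃ] in [lɔfuʃi] but [s] in [lɔfuso].
Compare 'horn', with invariant [s] in [vivɔsi] and [vivɔso]: an analysis with underlying /s/ and a rule producing [ʃ] before the LOC suffix would wrongly predict alternation here too.
Therefore /ʃ/ is basic and [s] is derived by depalatalization (palato-alveolar /ʃ/ becomes [s] when no front vowel follows).
The underlying form of 'house' is therefore /lɔfuʃ/.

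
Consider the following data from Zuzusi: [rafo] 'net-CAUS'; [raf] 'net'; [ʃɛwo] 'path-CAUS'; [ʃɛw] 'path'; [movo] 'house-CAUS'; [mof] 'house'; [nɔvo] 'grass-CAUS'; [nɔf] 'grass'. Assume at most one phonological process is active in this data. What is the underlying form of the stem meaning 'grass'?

'grass' shows [v] ~ [f] at the end of the stem ([nɔvo] vs [nɔf]).
But 'net' keeps [f] in both environments ([rafo], [raf]), so there is no rule changing /f/ to [v] before the CAUS suffix.
So /v/ is underlying, and a rule of word-final obstruent devoicing — voiced obstruents become voiceless word-finally — gives [f].

/nɔv/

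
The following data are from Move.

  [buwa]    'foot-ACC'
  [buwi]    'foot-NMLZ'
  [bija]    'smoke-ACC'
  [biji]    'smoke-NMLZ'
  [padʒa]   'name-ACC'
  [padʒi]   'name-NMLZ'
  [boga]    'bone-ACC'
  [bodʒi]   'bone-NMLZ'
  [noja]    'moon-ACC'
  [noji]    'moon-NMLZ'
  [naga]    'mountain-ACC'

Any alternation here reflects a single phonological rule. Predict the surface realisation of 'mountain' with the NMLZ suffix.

The stem for 'bone' ends in [g] in [boga] but [dʒ] in [bodʒi].
Compare 'name', with invariant [dʒ] in [padʒa] and [padʒi]: an analysis with underlying /dʒ/ and a rule producing [g] before the ACC suffix would wrongly predict alternation here too.
Therefore /g/ is basic and [dʒ] is derived by palatalization before a front vowel (/g/ becomes palato-alveolar [dʒ] before a front vowel).
From [naga] the stem 'mountain' is /nag/; before a front vowel this yields [nadʒi].

[nadʒi]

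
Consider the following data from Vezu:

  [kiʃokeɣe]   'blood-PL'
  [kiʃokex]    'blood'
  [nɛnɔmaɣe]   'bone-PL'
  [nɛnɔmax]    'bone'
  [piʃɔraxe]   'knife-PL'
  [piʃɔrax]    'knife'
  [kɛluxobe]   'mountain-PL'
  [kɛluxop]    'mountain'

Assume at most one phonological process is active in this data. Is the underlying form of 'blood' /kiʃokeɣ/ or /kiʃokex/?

/kiʃokeɣ/

'blood' shows [ɣ] ~ [x] at the end of the stem ([kiʃokeɣe] vs [kiʃokex]).
The stem 'knife' ([piʃɔraxe], [piʃɔrax]) shows [x] unchanged in both environments, so [x] cannot be basic with [ɣ] derived before the PL suffix.
The alternation reflects word-final obstruent devoicing: voiced obstruents become voiceless word-finally. /ɣ/ is underlying.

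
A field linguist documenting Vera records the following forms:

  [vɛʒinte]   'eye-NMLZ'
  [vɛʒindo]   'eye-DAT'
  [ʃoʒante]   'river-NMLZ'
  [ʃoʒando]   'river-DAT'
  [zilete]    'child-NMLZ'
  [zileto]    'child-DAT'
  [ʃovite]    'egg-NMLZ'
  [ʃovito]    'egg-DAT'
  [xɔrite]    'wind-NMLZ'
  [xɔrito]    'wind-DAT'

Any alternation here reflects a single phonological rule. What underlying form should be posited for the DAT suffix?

/-do/

The DAT morpheme has two allomorphs, [-do] and [-to].
By contrast the NMLZ suffix keeps its initial [t] throughout — that segment must be underlying.
The DAT suffix is therefore /-do/ underlyingly, with post-vocalic devoicing: voiced stops become voiceless after a vowel.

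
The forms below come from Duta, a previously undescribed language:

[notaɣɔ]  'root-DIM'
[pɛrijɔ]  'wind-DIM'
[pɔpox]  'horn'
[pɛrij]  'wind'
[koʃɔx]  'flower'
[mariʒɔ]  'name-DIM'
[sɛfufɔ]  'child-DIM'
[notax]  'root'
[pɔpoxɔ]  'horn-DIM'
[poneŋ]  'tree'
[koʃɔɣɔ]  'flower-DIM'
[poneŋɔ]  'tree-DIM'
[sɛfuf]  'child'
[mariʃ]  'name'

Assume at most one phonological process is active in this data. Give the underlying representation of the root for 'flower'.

/koʃɔɣ/

'flower' shows [ɣ] ~ [x] at the end of the stem ([koʃɔɣɔ] vs [koʃɔx]).
The stem 'horn' ([pɔpoxɔ], [pɔpox]) shows [x] unchanged in both environments, so [x] cannot be basic with [ɣ] derived before the DIM suffix.
The underlying segment must be /ɣ/; voiced obstruents become voiceless word-finally, yielding [x] there.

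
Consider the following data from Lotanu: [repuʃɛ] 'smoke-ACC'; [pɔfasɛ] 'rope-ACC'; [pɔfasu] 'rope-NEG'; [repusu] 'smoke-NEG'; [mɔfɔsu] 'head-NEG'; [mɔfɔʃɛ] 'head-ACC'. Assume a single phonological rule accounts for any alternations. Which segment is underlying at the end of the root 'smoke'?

/ʃ/

In [repusu] and [repuʃɛ] the final segment of 'smoke' alternates: [s] ~ [ʃ].
But 'rope' keeps [s] in both environments ([pɔfasu], [pɔfasɛ]), so there is no rule changing /s/ to [ʃ] before the ACC suffix.
The alternation reflects depalatalization: palato-alveolar /ʃ/ becomes [s] when no front vowel follows. /ʃ/ is underlying.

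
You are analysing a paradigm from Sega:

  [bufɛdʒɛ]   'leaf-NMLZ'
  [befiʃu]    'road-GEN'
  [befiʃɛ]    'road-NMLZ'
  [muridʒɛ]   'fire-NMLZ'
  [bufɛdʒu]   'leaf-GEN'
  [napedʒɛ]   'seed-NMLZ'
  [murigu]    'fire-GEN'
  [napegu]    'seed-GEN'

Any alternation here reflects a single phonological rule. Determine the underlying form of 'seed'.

The root 'seed' surfaces as [napedʒɛ] and [napegu], with a stem-final [dʒ] ~ [g] alternation.
The stem 'leaf' ([bufɛdʒɛ], [bufɛdʒu]) shows [dʒ] unchanged in both environments, so [dʒ] cannot be basic with [g] derived before the GEN suffix.
Therefore /g/ is basic and [dʒ] is derived by palatalization before a front vowel (/g/ becomes palato-alveolar [dʒ] before a front vowel).
Hence 'seed' is /napeg/ underlyingly.

/napeg/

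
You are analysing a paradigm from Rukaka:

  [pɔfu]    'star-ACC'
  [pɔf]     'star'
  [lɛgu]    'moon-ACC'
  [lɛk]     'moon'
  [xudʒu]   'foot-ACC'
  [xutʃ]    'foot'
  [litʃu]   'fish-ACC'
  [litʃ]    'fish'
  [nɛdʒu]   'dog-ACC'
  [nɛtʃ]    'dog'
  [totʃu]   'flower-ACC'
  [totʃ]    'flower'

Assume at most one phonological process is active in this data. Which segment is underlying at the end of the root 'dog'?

/dʒ/

'dog' shows [dʒ] ~ [tʃ] at the end of the stem ([nɛdʒu] vs [nɛtʃ]).
Compare 'fish', with invariant [tʃ] in [litʃu] and [litʃ]: an analysis with underlying /tʃ/ and a rule producing [dʒ] before the ACC suffix would wrongly predict alternation here too.
The alternation reflects word-final obstruent devoicing: voiced obstruents become voiceless word-finally. /dʒ/ is underlying.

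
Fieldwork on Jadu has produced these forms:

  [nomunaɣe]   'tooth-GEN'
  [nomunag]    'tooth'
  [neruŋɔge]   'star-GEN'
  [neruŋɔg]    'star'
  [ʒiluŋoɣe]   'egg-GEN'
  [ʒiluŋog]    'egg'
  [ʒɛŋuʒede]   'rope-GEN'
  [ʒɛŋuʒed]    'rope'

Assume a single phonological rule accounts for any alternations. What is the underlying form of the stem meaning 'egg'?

The stem for 'egg' ends in [ɣ] in [ʒiluŋoɣe] but [g] in [ʒiluŋog].
If /g/ were underlying and a rule turned it into [ɣ] before the GEN suffix, 'star' would also alternate; but it has [g] in both [neruŋɔge] and [neruŋɔg].
The underlying segment must be /ɣ/; voiced fricatives become stops word-finally, yielding [g] there.
Hence 'egg' is /ʒiluŋoɣ/ underlyingly.

/ʒiluŋoɣ/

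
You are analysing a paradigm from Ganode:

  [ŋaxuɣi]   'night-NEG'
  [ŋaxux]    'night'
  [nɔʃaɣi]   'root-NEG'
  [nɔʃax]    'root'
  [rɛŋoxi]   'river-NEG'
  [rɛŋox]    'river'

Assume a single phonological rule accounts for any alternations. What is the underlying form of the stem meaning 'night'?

/ŋaxuɣ/

'night' shows [ɣ] ~ [x] at the end of the stem ([ŋaxuɣi] vs [ŋaxux]).
But 'river' keeps [x] in both environments ([rɛŋoxi], [rɛŋox]), so there is no rule changing /x/ to [ɣ] before the NEG suffix.
The alternation reflects word-final obstruent devoicing: voiced obstruents become voiceless word-finally. /ɣ/ is underlying.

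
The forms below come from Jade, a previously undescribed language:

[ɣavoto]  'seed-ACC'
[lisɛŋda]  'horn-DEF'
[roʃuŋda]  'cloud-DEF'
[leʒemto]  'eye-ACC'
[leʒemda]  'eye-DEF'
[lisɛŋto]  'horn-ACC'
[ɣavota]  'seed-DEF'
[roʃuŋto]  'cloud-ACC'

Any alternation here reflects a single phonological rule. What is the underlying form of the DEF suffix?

The DEF morpheme has two allomorphs, [-da] and [-ta].
By contrast the ACC suffix keeps its initial [t] throughout — that segment must be underlying.
So the underlying form is /-da/, and voiced stops become voiceless after a vowel.

/-da/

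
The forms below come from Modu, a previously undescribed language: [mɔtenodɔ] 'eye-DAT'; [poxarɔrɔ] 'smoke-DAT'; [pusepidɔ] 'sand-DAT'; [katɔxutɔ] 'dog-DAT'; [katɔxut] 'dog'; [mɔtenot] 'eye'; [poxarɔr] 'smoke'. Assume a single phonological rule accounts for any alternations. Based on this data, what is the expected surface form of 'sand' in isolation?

'eye' shows [t] ~ [d] at the end of the stem ([mɔtenot] vs [mɔtenodɔ]).
Compare 'dog', with invariant [t] in [katɔxut] and [katɔxutɔ]: an analysis with underlying /t/ and a rule producing [d] before the DAT suffix would wrongly predict alternation here too.
Therefore /d/ is basic and [t] is derived by word-final obstruent devoicing (voiced obstruents become voiceless word-finally).
The one attested form of 'sand', [pusepidɔ], shows underlying /pusepid/. Applying the same rule word-finally gives [pusepit].

[pusepit]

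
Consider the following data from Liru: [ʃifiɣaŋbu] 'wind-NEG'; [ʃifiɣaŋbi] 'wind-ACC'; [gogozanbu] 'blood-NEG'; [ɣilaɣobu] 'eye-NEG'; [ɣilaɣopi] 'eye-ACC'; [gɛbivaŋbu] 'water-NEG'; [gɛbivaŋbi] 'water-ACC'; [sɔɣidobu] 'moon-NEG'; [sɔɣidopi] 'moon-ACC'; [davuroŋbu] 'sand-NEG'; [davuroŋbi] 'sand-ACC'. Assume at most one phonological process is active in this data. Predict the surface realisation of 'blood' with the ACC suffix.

The ACC suffix surfaces as [-bi] and [-pi], depending on the final segment of the stem.
The NEG suffix, which begins with [b], is invariant after every stem; so [b] is not altered by any rule here.
So the underlying form is /-pi/, and voiceless stops become voiced after a nasal.
After 'blood', which ends in a nasal, the suffix surfaces as [-bi], giving [gogozanbi].

[gogozanbi]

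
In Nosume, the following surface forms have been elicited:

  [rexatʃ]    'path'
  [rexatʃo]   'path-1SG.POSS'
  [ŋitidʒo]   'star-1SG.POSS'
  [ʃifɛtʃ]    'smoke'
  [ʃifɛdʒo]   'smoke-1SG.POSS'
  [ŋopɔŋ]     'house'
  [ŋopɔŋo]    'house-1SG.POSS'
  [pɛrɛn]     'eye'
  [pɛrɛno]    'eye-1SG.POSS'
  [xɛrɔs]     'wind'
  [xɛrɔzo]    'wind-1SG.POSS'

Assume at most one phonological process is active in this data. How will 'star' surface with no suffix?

'smoke' shows [tʃ] ~ [dʒ] at the end of the stem ([ʃifɛtʃ] vs [ʃifɛdʒo]).
If /tʃ/ were underlying and a rule turned it into [dʒ] before the 1SG.POSS suffix, 'path' would also alternate; but it has [tʃ] in both [rexatʃ] and [rexatʃo].
So /dʒ/ is underlying, and a rule of word-final obstruent devoicing — voiced obstruents become voiceless word-finally — gives [tʃ].
From [ŋitidʒo] the stem 'star' is /ŋitidʒ/; word-finally this yields [ŋititʃ].

[ŋititʃ]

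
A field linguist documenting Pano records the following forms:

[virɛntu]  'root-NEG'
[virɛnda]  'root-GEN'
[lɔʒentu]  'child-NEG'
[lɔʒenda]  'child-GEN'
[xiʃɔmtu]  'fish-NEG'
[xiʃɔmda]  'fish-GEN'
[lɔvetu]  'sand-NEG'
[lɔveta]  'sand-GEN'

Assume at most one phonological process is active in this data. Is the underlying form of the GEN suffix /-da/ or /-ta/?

The GEN suffix surfaces as [-da] and [-ta], depending on the final segment of the stem.
By contrast the NEG suffix keeps its initial [t] throughout — that segment must be underlying.
The GEN suffix is therefore /-da/ underlyingly, with post-vocalic devoicing: voiced stops become voiceless after a vowel.

/-da/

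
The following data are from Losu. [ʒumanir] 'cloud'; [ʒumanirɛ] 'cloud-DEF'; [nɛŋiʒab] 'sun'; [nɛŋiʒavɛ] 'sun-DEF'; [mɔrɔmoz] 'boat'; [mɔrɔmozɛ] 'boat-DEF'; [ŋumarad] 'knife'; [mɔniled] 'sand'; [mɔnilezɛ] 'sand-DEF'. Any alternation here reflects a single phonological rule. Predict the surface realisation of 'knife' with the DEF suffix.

In [mɔniled] and [mɔnilezɛ] the final segment of 'sand' alternates: [d] ~ [z].
But 'boat' keeps [z] in both environments ([mɔrɔmoz], [mɔrɔmozɛ]), so there is no rule changing /z/ to [d] in isolation.
The underlying segment must be /d/; voiced stops become fricatives between vowels, yielding [z] there.
From [ŋumarad] the stem 'knife' is /ŋumarad/; between vowels this yields [ŋumarazɛ].

[ŋumarazɛ]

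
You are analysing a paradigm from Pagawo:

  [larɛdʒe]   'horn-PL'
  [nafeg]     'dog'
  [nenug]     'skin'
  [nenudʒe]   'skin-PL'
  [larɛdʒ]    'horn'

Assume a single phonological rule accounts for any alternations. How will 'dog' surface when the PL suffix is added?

[nafedʒe]

In [nenug] and [nenudʒe] the final segment of 'skin' alternates: [g] ~ [dʒ].
But 'horn' keeps [dʒ] in both environments ([larɛdʒ], [larɛdʒe]), so there is no rule changing /dʒ/ to [g] in isolation.
So /g/ is underlying, and a rule of palatalization before a front vowel — /g/ becomes palato-alveolar [dʒ] before a front vowel — gives [dʒ].
The one attested form of 'dog', [nafeg], shows underlying /nafeg/. Applying the same rule before a front vowel gives [nafedʒe].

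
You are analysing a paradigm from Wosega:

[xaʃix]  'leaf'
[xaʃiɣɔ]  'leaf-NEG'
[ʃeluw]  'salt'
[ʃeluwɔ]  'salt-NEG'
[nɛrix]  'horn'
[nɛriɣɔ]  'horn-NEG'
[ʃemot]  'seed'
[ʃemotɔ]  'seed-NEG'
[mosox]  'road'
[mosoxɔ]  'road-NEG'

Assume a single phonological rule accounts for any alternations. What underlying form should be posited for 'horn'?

The stem for 'horn' ends in [x] in [nɛrix] but [ɣ] in [nɛriɣɔ].
If /x/ were underlying and a rule turned it into [ɣ] before the NEG suffix, 'road' would also alternate; but it has [x] in both [mosox] and [mosoxɔ].
The underlying segment must be /ɣ/; voiced obstruents become voiceless word-finally, yielding [x] there.

/nɛriɣ/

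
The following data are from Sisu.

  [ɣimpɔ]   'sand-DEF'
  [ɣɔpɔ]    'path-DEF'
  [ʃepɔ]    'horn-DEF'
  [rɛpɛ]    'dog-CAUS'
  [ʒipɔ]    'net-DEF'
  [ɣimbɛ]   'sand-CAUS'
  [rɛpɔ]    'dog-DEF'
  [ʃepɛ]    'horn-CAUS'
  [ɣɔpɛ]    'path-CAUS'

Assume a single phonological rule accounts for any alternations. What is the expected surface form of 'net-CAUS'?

[ʒipɛ]

The CAUS morpheme has two allomorphs, [-bɛ] and [-pɛ].
The DEF suffix, which begins with [p], is invariant after every stem; so [p] is not altered by any rule here.
So the underlying form is /-bɛ/, and voiced stops become voiceless after a vowel.
After 'net', which ends in a vowel, the suffix surfaces as [-pɛ], giving [ʒipɛ].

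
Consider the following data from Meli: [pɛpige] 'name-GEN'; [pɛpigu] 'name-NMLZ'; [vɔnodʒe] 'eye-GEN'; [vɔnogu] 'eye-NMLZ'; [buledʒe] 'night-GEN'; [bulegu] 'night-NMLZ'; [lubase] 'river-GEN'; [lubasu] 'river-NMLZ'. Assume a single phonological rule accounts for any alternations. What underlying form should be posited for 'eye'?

In [vɔnodʒe] and [vɔnogu] the final segment of 'eye' alternates: [dʒ] ~ [g].
The stem 'name' ([pɛpige], [pɛpigu]) shows [g] unchanged in both environments, so [g] cannot be basic with [dʒ] derived before the GEN suffix.
The alternation reflects depalatalization: palato-alveolar /dʒ/ becomes [g] when no front vowel follows. /dʒ/ is underlying.

/vɔnodʒ/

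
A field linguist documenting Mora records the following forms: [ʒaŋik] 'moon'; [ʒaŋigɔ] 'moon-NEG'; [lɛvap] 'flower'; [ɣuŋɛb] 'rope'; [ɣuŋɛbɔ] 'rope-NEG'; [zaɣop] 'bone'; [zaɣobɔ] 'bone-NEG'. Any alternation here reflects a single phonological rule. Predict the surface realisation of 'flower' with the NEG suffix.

The root 'bone' surfaces as [zaɣop] and [zaɣobɔ], with a stem-final [p] ~ [b] alternation.
The stem 'rope' ([ɣuŋɛb], [ɣuŋɛbɔ]) shows [b] unchanged in both environments, so [b] cannot be basic with [p] derived in isolation.
The underlying segment must be /p/; voiceless stops become voiced between vowels, yielding [b] there.
From [lɛvap] the stem 'flower' is /lɛvap/; between vowels this yields [lɛvabɔ].

[lɛvabɔ]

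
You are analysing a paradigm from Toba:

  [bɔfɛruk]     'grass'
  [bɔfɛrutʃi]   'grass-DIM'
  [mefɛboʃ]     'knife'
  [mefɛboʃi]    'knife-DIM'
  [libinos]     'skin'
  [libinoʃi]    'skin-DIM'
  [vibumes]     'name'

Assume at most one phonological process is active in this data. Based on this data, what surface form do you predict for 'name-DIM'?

In [libinos] and [libinoʃi] the final segment of 'skin' alternates: [s] ~ [ʃ].
But 'knife' keeps [ʃ] in both environments ([mefɛboʃ], [mefɛboʃi]), so there is no rule changing /ʃ/ to [s] in isolation.
The underlying segment must be /s/; /k/ and /s/ become palato-alveolar [tʃ] and [ʃ] before a front vowel, yielding [ʃ] there.
The one attested form of 'name', [vibumes], shows underlying /vibumes/. Applying the same rule before a front vowel gives [vibumeʃi].

[vibumeʃi]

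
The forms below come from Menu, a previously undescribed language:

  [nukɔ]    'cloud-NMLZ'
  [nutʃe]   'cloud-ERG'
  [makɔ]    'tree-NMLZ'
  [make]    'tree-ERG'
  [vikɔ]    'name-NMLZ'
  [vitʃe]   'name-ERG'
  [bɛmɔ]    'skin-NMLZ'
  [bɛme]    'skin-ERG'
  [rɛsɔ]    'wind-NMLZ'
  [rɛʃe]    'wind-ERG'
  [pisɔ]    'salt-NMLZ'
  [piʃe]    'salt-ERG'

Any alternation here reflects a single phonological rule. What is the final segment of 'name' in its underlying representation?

The stem for 'name' ends in [k] in [vikɔ] but [tʃ] in [vitʃe].
If /k/ were underlying and a rule turned it into [tʃ] before the ERG suffix, 'tree' would also alternate; but it has [k] in both [makɔ] and [make].
The underlying segment must be /tʃ/; palato-alveolar /tʃ/ and /ʃ/ become [k] and [s] when no front vowel follows, yielding [k] there.

/tʃ/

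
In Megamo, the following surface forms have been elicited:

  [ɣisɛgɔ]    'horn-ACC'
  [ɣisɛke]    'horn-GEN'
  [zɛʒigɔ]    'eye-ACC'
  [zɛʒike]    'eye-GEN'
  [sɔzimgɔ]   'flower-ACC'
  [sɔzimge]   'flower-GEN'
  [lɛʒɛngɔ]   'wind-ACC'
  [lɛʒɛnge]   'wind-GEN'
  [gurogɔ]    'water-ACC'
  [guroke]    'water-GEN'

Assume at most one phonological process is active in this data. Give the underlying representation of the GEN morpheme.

/-ke/

The GEN morpheme has two allomorphs, [-ge] and [-ke].
The ACC suffix, which begins with [g], is invariant after every stem; so [g] is not altered by any rule here.
So the underlying form is /-ke/, and voiceless stops become voiced after a nasal.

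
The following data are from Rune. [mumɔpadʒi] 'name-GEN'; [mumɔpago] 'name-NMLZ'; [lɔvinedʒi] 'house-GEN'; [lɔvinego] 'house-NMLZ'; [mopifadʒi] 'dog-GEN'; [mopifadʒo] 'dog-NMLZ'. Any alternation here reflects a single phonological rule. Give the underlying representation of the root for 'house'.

/lɔvineg/

In [lɔvinedʒi] and [lɔvinego] the final segment of 'house' alternates: [dʒ] ~ [g].
The stem 'dog' ([mopifadʒi], [mopifadʒo]) shows [dʒ] unchanged in both environments, so [dʒ] cannot be basic with [g] derived before the NMLZ suffix.
The underlying segment must be /g/; /g/ becomes palato-alveolar [dʒ] before a front vowel, yielding [dʒ] there.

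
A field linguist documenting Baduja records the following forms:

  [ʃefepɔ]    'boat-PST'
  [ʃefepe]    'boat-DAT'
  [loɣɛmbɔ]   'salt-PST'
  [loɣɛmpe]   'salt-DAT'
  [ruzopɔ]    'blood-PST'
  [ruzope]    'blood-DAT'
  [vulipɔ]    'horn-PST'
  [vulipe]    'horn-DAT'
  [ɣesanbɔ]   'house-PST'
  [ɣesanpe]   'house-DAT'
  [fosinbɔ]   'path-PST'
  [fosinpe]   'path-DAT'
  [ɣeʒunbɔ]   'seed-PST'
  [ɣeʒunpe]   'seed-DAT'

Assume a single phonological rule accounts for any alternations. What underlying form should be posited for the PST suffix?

/-bɔ/

The PST suffix surfaces as [-bɔ] and [-pɔ], depending on the final segment of the stem.
By contrast the DAT suffix keeps its initial [p] throughout — that segment must be underlying.
The PST suffix is therefore /-bɔ/ underlyingly, with post-vocalic devoicing: voiced stops become voiceless after a vowel.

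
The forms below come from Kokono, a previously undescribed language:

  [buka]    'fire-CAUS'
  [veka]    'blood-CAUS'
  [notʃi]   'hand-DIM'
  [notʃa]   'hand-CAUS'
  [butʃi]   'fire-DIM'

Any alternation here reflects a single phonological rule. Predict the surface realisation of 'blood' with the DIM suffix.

In [butʃi] and [buka] the final segment of 'fire' alternates: [tʃ] ~ [k].
If /tʃ/ were underlying and a rule turned it into [k] before the CAUS suffix, 'hand' would also alternate; but it has [tʃ] in both [notʃi] and [notʃa].
The alternation reflects palatalization before a front vowel: /k/ becomes palato-alveolar [tʃ] before a front vowel. /k/ is underlying.
From [veka] the stem 'blood' is /vek/; before a front vowel this yields [vetʃi].

[vetʃi]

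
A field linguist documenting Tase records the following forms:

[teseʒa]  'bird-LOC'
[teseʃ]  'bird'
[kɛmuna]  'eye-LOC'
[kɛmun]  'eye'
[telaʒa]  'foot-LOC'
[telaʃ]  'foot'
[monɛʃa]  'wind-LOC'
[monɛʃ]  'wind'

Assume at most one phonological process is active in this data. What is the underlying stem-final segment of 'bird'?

In [teseʒa] and [teseʃ] the final segment of 'bird' alternates: [ʒ] ~ [ʃ].
If /ʃ/ were underlying and a rule turned it into [ʒ] before the LOC suffix, 'wind' would also alternate; but it has [ʃ] in both [monɛʃa] and [monɛʃ].
The alternation reflects word-final obstruent devoicing: voiced obstruents become voiceless word-finally. /ʒ/ is underlying.

/ʒ/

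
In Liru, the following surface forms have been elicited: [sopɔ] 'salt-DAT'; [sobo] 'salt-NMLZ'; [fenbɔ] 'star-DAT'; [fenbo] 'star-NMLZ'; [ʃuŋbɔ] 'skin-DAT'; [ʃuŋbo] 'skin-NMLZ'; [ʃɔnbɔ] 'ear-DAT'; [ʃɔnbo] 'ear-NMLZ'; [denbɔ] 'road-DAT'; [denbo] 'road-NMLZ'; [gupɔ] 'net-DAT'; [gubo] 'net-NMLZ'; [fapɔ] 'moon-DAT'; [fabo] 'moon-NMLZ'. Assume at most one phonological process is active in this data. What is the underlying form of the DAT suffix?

/-pɔ/

The DAT suffix surfaces as [-bɔ] and [-pɔ], depending on the final segment of the stem.
The NMLZ suffix, which begins with [b], is invariant after every stem; so [b] is not altered by any rule here.
The DAT suffix is therefore /-pɔ/ underlyingly, with post-nasal voicing: voiceless stops become voiced after a nasal.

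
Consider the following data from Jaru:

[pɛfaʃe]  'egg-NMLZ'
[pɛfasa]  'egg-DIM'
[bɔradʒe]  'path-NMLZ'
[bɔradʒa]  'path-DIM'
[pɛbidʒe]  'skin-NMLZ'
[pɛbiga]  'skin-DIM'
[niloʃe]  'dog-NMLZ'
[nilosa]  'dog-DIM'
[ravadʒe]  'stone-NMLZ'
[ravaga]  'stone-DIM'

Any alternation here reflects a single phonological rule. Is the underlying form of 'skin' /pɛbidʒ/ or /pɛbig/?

/pɛbig/

'skin' shows [dʒ] ~ [g] at the end of the stem ([pɛbidʒe] vs [pɛbiga]).
Compare 'path', with invariant [dʒ] in [bɔradʒe] and [bɔradʒa]: an analysis with underlying /dʒ/ and a rule producing [g] before the DIM suffix would wrongly predict alternation here too.
Therefore /g/ is basic and [dʒ] is derived by palatalization before a front vowel (/g/ and /s/ become palato-alveolar [dʒ] and [ʃ] before a front vowel).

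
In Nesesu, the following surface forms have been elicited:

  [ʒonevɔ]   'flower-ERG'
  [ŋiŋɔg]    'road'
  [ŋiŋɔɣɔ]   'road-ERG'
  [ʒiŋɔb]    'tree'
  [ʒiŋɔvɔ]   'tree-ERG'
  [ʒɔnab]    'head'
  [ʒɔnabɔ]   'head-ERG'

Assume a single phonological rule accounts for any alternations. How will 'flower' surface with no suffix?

In [ʒiŋɔb] and [ʒiŋɔvɔ] the final segment of 'tree' alternates: [b] ~ [v].
The stem 'head' ([ʒɔnab], [ʒɔnabɔ]) shows [b] unchanged in both environments, so [b] cannot be basic with [v] derived before the ERG suffix.
The underlying segment must be /v/; voiced fricatives become stops word-finally, yielding [b] there.
From [ʒonevɔ] the stem 'flower' is /ʒonev/; word-finally this yields [ʒoneb].

[ʒoneb]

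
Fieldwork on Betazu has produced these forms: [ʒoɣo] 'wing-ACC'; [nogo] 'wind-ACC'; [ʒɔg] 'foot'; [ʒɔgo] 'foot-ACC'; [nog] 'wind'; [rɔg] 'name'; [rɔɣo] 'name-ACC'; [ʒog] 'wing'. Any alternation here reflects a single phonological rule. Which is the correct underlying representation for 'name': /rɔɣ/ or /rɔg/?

/rɔɣ/

The root 'name' surfaces as [rɔg] and [rɔɣo], with a stem-final [g] ~ [ɣ] alternation.
Compare 'foot', with invariant [g] in [ʒɔg] and [ʒɔgo]: an analysis with underlying /g/ and a rule producing [ɣ] before the ACC suffix would wrongly predict alternation here too.
The underlying segment must be /ɣ/; voiced fricatives become stops word-finally, yielding [g] there.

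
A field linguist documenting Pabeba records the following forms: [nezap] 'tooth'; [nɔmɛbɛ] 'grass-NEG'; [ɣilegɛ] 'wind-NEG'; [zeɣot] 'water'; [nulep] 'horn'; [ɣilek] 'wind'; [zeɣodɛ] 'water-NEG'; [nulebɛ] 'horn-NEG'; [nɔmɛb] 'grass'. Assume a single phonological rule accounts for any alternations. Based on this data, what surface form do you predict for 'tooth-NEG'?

The root 'horn' surfaces as [nulebɛ] and [nulep], with a stem-final [b] ~ [p] alternation.
But 'grass' keeps [b] in both environments ([nɔmɛbɛ], [nɔmɛb]), so there is no rule changing /b/ to [p] in isolation.
The underlying segment must be /p/; voiceless stops become voiced between vowels, yielding [b] there.
From [nezap] the stem 'tooth' is /nezap/; between vowels this yields [nezabɛ].

[nezabɛ]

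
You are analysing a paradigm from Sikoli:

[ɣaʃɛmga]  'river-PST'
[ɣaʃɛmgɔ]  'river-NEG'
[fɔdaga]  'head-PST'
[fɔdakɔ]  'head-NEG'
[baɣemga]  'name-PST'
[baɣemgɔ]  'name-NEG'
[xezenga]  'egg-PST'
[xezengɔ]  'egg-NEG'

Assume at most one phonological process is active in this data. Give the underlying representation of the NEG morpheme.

/-kɔ/

The NEG suffix surfaces as [-gɔ] and [-kɔ], depending on the final segment of the stem.
By contrast the PST suffix keeps its initial [g] throughout — that segment must be underlying.
So the underlying form is /-kɔ/, and voiceless stops become voiced after a nasal.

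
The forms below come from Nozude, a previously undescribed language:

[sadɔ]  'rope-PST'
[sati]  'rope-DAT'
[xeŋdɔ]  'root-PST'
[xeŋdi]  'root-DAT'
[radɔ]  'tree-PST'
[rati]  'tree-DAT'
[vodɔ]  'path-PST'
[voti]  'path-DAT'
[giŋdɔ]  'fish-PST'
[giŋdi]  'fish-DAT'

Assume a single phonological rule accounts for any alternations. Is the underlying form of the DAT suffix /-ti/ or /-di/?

The DAT morpheme has two allomorphs, [-di] and [-ti].
The PST suffix, which begins with [d], is invariant after every stem; so [d] is not altered by any rule here.
The DAT suffix is therefore /-ti/ underlyingly, with post-nasal voicing: voiceless stops become voiced after a nasal.

/-ti/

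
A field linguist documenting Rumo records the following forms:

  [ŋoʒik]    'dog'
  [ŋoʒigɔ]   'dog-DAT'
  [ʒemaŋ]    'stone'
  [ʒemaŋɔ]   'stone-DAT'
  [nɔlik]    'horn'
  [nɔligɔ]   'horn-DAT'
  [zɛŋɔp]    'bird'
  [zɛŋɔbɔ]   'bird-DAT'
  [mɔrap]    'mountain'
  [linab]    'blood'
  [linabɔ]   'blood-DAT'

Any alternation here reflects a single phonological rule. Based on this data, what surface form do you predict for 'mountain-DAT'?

'bird' shows [p] ~ [b] at the end of the stem ([zɛŋɔp] vs [zɛŋɔbɔ]).
But 'blood' keeps [b] in both environments ([linab], [linabɔ]), so there is no rule changing /b/ to [p] in isolation.
The underlying segment must be /p/; voiceless stops become voiced between vowels, yielding [b] there.
From [mɔrap] the stem 'mountain' is /mɔrap/; between vowels this yields [mɔrabɔ].

[mɔrabɔ]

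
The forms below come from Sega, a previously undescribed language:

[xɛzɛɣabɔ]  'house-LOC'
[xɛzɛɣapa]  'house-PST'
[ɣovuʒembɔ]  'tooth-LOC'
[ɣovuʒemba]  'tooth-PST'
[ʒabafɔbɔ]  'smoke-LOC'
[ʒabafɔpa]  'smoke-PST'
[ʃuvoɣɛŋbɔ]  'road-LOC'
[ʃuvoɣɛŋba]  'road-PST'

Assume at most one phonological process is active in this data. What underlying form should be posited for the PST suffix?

/-pa/

The PST suffix surfaces as [-ba] and [-pa], depending on the final segment of the stem.
The LOC suffix, which begins with [b], is invariant after every stem; so [b] is not altered by any rule here.
The PST suffix is therefore /-pa/ underlyingly, with post-nasal voicing: voiceless stops become voiced after a nasal.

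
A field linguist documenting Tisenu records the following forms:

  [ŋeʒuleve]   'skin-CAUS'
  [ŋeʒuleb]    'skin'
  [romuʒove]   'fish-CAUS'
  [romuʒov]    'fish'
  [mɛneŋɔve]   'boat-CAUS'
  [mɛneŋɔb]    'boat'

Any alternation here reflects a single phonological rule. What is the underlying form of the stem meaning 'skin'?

The stem for 'skin' ends in [v] in [ŋeʒuleve] but [b] in [ŋeʒuleb].
Compare 'fish', with invariant [v] in [romuʒove] and [romuʒov]: an analysis with underlying /v/ and a rule producing [b] in isolation would wrongly predict alternation here too.
The alternation reflects intervocalic spirantization: voiced stops become fricatives between vowels. /b/ is underlying.

/ŋeʒuleb/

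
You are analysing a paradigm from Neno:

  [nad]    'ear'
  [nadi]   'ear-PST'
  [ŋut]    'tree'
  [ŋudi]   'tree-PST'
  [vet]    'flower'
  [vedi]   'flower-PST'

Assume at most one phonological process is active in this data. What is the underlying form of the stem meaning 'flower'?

/vet/

The stem for 'flower' ends in [t] in [vet] but [d] in [vedi].
But 'ear' keeps [d] in both environments ([nad], [nadi]), so there is no rule changing /d/ to [t] in isolation.
Therefore /t/ is basic and [d] is derived by intervocalic voicing (voiceless stops become voiced between vowels).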